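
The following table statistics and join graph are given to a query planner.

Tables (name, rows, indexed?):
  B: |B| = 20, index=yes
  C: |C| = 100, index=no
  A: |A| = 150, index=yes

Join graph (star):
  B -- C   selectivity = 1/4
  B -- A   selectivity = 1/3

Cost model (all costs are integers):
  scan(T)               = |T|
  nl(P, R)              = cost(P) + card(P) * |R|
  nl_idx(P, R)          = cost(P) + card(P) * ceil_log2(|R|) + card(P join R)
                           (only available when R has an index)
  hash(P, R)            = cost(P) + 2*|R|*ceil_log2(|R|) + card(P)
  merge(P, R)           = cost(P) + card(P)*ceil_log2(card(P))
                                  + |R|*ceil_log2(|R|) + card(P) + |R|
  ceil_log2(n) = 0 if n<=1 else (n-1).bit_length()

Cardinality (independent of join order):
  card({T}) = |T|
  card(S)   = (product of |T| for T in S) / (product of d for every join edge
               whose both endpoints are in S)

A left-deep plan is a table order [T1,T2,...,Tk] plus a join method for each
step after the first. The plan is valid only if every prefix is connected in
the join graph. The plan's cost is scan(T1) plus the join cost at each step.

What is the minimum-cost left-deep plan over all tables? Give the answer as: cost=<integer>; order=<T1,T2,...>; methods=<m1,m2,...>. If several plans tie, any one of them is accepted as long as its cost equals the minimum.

Selinger DP (subsets sized 1..n):
  {B}: scan cost=20, card=20
  {C}: scan cost=100, card=100
  {A}: scan cost=150, card=150
  {BC}: card=500; try (B,hash)→400, (C,merge)→940, (B,merge)→1020, (B,nl_idx)→1100, (C,hash)→1440, (C,nl)→2020 …(+1); best=400 via (B,hash)
  {AB}: card=1000; try (B,hash)→500, (A,nl_idx)→1180, (A,merge)→1490, (B,merge)→1620, (B,nl_idx)→1900, (A,hash)→2440 …(+2); best=500 via (B,hash)
  {ABC}: card=25000; try (C,hash)→2900, (A,hash)→3300, (A,merge)→6750, (C,merge)→12300, (A,nl_idx)→29400, (A,nl)→75400 …(+1); best=2900 via (C,hash)

cost=2900; order=A,B,C; methods=hash,hash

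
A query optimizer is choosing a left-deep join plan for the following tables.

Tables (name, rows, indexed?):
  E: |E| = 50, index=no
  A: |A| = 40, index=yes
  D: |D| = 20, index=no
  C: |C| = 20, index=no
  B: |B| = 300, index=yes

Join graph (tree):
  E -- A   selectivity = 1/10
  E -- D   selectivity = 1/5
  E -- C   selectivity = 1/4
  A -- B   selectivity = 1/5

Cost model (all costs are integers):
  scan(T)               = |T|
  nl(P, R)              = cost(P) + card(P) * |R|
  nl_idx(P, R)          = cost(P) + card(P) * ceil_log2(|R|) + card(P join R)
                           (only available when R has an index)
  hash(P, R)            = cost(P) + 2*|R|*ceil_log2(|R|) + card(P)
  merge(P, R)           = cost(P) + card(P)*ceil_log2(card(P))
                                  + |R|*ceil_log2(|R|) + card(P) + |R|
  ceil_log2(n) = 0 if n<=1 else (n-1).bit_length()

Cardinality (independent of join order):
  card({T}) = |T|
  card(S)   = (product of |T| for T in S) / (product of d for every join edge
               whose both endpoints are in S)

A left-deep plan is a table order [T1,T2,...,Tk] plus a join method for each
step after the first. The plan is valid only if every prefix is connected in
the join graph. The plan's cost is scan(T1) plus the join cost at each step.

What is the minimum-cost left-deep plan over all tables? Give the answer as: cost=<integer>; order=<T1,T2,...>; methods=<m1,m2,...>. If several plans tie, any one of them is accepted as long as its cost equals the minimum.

cost=11350; order=E,A,D,C,B; methods=nl_idx,hash,hash,hash

Selinger DP (subsets sized 1..n):
  {E}: scan cost=50, card=50
  {A}: scan cost=40, card=40
  {D}: scan cost=20, card=20
  {C}: scan cost=20, card=20
  {B}: scan cost=300, card=300
  {AE}: card=200; try (A,nl_idx)→550, (A,hash)→580, (E,merge)→670, (E,hash)→680, (A,merge)→680, (E,nl)→2040 …(+1); best=550 via (A,nl_idx)
  {DE}: card=200; try (D,hash)→300, (E,merge)→490, (D,merge)→520, (E,hash)→640, (E,nl)→1020, (D,nl)→1050; best=300 via (D,hash)
  {CE}: card=250; try (C,hash)→300, (E,merge)→490, (C,merge)→520, (E,hash)→640, (E,nl)→1020, (C,nl)→1050; best=300 via (C,hash)
  {AB}: card=2400; try (A,hash)→1080, (B,nl_idx)→2800, (B,merge)→3320, (A,merge)→3580, (A,nl_idx)→4500, (B,hash)→5480 …(+2); best=1080 via (A,hash)
  {ADE}: card=800; try (D,hash)→950, (A,hash)→980, (A,nl_idx)→2300, (A,merge)→2380, (D,merge)→2470, (D,nl)→4550 …(+1); best=950 via (D,hash)
  {ACE}: card=1000; try (C,hash)→950, (A,hash)→1030, (C,merge)→2470, (A,nl_idx)→2800, (A,merge)→2830, (C,nl)→4550 …(+1); best=950 via (C,hash)
  {ABE}: card=12000; try (E,hash)→4080, (B,merge)→5350, (B,hash)→6150, (B,nl_idx)→14350, (E,merge)→32630, (B,nl)→60550 …(+1); best=4080 via (E,hash)
  {CDE}: card=1000; try (C,hash)→700, (D,hash)→750, (C,merge)→2220, (D,merge)→2670, (C,nl)→4300, (D,nl)→5300; best=700 via (C,hash)
  {ACDE}: card=4000; try (C,hash)→1950, (D,hash)→2150, (A,hash)→2180, (C,merge)→9870, (A,nl_idx)→10700, (A,merge)→11980 …(+4); best=1950 via (C,hash)
  {ABDE}: card=48000; try (B,hash)→7150, (B,merge)→12750, (D,hash)→16280, (B,nl_idx)→56150, (D,merge)→184200, (B,nl)→240950 …(+1); best=7150 via (B,hash)
  {ABCE}: card=60000; try (B,hash)→7350, (B,merge)→14950, (C,hash)→16280, (B,nl_idx)→69950, (C,merge)→184200, (C,nl)→244080 …(+1); best=7350 via (B,hash)
  {ABCDE}: card=240000; try (B,hash)→11350, (C,hash)→55350, (B,merge)→56950, (D,hash)→67550, (B,nl_idx)→277950, (C,merge)→823270 …(+4); best=11350 via (B,hash)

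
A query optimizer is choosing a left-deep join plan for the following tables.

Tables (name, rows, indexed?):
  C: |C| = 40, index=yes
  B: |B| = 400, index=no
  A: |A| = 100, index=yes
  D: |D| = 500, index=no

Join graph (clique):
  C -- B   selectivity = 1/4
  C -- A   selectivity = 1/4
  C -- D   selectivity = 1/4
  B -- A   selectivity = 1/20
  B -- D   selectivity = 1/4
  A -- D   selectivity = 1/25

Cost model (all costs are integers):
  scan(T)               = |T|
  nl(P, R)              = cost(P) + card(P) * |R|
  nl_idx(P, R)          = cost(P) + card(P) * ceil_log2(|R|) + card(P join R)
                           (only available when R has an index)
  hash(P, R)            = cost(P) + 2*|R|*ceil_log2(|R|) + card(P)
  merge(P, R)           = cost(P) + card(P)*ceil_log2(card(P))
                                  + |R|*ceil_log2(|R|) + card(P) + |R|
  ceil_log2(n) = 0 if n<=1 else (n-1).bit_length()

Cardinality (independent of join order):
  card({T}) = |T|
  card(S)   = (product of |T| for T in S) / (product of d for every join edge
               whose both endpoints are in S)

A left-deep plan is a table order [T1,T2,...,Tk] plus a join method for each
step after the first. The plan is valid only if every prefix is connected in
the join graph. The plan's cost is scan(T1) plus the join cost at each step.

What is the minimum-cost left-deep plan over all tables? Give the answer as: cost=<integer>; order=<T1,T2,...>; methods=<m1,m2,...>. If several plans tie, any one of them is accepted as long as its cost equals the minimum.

Selinger DP (subsets sized 1..n):
  {C}: scan cost=40, card=40
  {B}: scan cost=400, card=400
  {A}: scan cost=100, card=100
  {D}: scan cost=500, card=500
  {BC}: card=4000; try (C,hash)→1280, (B,merge)→4320, (C,merge)→4680, (C,nl_idx)→6800, (B,hash)→7280, (B,nl)→16040 …(+1); best=1280 via (C,hash)
  {AC}: card=1000; try (C,hash)→680, (A,merge)→1120, (C,merge)→1180, (A,nl_idx)→1320, (A,hash)→1480, (C,nl_idx)→1700 …(+2); best=680 via (C,hash)
  {CD}: card=5000; try (C,hash)→1480, (D,merge)→5320, (C,merge)→5780, (C,nl_idx)→8500, (D,hash)→9080, (D,nl)→20040 …(+1); best=1480 via (C,hash)
  {AB}: card=2000; try (A,hash)→2200, (B,merge)→4900, (A,merge)→5200, (A,nl_idx)→5200, (B,hash)→7400, (B,nl)→40100 …(+1); best=2200 via (A,hash)
  {BD}: card=50000; try (B,hash)→8200, (D,merge)→9400, (B,merge)→9500, (D,hash)→9800, (D,nl)→200400, (B,nl)→200500; best=8200 via (B,hash)
  {AD}: card=2000; try (A,hash)→2400, (D,merge)→5900, (A,nl_idx)→6000, (A,merge)→6300, (D,hash)→9200, (D,nl)→50100 …(+1); best=2400 via (A,hash)
  {ABC}: card=5000; try (C,hash)→4680, (A,hash)→6680, (B,hash)→8880, (B,merge)→15680, (C,nl_idx)→19200, (C,merge)→26480 …(+5); best=4680 via (C,hash)
  {BCD}: card=125000; try (B,hash)→13680, (D,hash)→14280, (D,merge)→58280, (C,hash)→58680, (B,merge)→75480, (C,nl_idx)→433200 …(+4); best=13680 via (B,hash)
  {ACD}: card=5000; try (C,hash)→4880, (A,hash)→7880, (D,hash)→10680, (D,merge)→16680, (C,nl_idx)→19400, (C,merge)→26680 …(+5); best=4880 via (C,hash)
  {ABD}: card=10000; try (B,hash)→11600, (D,hash)→13200, (B,merge)→30400, (D,merge)→31200, (A,hash)→59600, (A,nl_idx)→368200 …(+4); best=11600 via (B,hash)
  {ABCD}: card=6250; try (B,hash)→17080, (D,hash)→18680, (C,hash)→22080, (C,nl_idx)→77850, (B,merge)→78880, (D,merge)→79680 …(+8); best=17080 via (B,hash)

cost=17080; order=D,A,C,B; methods=hash,hash,hash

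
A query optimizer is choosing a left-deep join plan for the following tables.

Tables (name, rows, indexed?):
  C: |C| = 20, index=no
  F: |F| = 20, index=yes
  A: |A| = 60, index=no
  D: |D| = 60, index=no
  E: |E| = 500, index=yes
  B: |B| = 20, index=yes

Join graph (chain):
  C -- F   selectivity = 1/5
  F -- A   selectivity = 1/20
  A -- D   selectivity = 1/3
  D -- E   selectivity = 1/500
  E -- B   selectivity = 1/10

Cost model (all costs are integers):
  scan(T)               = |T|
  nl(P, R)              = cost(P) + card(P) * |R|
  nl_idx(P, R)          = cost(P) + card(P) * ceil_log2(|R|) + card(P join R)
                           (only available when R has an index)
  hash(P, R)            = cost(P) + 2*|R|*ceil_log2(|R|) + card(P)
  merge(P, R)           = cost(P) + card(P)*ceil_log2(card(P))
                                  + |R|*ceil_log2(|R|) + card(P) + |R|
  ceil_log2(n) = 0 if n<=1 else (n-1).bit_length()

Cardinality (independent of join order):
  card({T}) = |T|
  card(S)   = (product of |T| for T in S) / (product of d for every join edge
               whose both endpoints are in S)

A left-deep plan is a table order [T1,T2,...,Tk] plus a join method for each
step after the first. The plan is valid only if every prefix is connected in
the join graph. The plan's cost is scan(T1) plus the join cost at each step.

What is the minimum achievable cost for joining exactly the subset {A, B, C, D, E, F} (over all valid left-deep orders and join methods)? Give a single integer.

6840

Selinger DP over subsets of {A,B,C,D,E,F}:
  {C}: scan cost=20, card=20
  {F}: scan cost=20, card=20
  {A}: scan cost=60, card=60
  {D}: scan cost=60, card=60
  {E}: scan cost=500, card=500
  {B}: scan cost=20, card=20
  {CF}: card=80; try (F,nl_idx)→200, (F,hash)→240, (C,hash)→240, (F,merge)→260, (C,merge)→260, (F,nl)→420 …(+1); best=200 via (F,nl_idx)
  {AF}: card=60; try (F,hash)→320, (F,nl_idx)→420, (A,merge)→560, (F,merge)→600, (A,hash)→760, (A,nl)→1220 …(+1); best=320 via (F,hash)
  {AD}: card=1200; try (D,hash)→840, (A,hash)→840, (D,merge)→900, (A,merge)→900, (D,nl)→3660, (A,nl)→3660; best=840 via (D,hash)
  {DE}: card=60; try (E,nl_idx)→660, (D,hash)→1720, (E,merge)→5480, (D,merge)→5920, (E,hash)→9120, (E,nl)→30060 …(+1); best=660 via (E,nl_idx)
  {BE}: card=1000; try (E,nl_idx)→1200, (B,hash)→1200, (B,nl_idx)→4000, (E,merge)→5140, (B,merge)→5620, (E,hash)→9040 …(+2); best=1200 via (E,nl_idx)
  {ACF}: card=240; try (C,hash)→580, (C,merge)→860, (A,hash)→1000, (A,merge)→1260, (C,nl)→1520, (A,nl)→5000; best=580 via (C,hash)
  {ADF}: card=1200; try (D,hash)→1100, (D,merge)→1160, (F,hash)→2240, (D,nl)→3920, (F,nl_idx)→8040, (F,merge)→15360 …(+1); best=1100 via (D,hash)
  {ADE}: card=1200; try (A,hash)→1440, (A,merge)→1500, (A,nl)→4260, (E,hash)→11040, (E,nl_idx)→12840, (E,merge)→20240 …(+1); best=1440 via (A,hash)
  {BDE}: card=120; try (B,hash)→920, (B,nl_idx)→1080, (B,merge)→1200, (B,nl)→1860, (D,hash)→2920, (D,merge)→12620 …(+1); best=920 via (B,hash)
  {ACDF}: card=4800; try (D,hash)→1540, (C,hash)→2500, (D,merge)→3160, (D,nl)→14980, (C,merge)→15620, (C,nl)→25100; best=1540 via (D,hash)
  {ADEF}: card=1200; try (F,hash)→2840, (F,nl_idx)→8640, (E,hash)→11300, (E,nl_idx)→13100, (F,merge)→15960, (E,merge)→20500 …(+2); best=2840 via (F,hash)
  {ABDE}: card=2400; try (A,hash)→1760, (A,merge)→2300, (B,hash)→2840, (A,nl)→8120, (B,nl_idx)→9840, (B,merge)→15960 …(+1); best=1760 via (A,hash)
  {ACDEF}: card=4800; try (C,hash)→4240, (E,hash)→15340, (C,merge)→17360, (C,nl)→26840, (E,nl_idx)→49540, (E,merge)→73740 …(+1); best=4240 via (C,hash)
  {ABDEF}: card=2400; try (B,hash)→4240, (F,hash)→4360, (B,nl_idx)→11240, (F,nl_idx)→16160, (B,merge)→17360, (B,nl)→26840 …(+2); best=4240 via (B,hash)
  {ABCDEF}: card=9600; try (C,hash)→6840, (B,hash)→9240, (C,merge)→35560, (B,nl_idx)→37840, (C,nl)→52240, (B,merge)→71560 …(+1); best=6840 via (C,hash)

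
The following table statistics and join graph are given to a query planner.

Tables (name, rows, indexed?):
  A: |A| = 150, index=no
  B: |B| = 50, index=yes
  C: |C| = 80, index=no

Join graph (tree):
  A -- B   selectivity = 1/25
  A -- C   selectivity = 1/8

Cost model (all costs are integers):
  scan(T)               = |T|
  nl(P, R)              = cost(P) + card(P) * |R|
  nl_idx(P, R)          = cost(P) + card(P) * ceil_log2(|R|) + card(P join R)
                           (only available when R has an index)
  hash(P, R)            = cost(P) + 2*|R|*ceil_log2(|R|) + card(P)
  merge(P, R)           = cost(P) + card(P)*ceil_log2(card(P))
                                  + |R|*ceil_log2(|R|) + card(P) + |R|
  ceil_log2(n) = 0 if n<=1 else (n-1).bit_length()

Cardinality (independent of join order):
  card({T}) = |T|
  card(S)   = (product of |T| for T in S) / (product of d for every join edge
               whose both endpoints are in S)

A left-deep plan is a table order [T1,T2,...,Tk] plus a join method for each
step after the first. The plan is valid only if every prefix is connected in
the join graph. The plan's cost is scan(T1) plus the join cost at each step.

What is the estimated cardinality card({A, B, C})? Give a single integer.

Tables in S: A(150), B(50), C(80)
Edges inside S: A-B(d=25), A-C(d=8)
numerator = 150 * 50 * 80 = 600000
denominator = 25 * 8 = 200
card(S) = 600000 / 200 = 3000

3000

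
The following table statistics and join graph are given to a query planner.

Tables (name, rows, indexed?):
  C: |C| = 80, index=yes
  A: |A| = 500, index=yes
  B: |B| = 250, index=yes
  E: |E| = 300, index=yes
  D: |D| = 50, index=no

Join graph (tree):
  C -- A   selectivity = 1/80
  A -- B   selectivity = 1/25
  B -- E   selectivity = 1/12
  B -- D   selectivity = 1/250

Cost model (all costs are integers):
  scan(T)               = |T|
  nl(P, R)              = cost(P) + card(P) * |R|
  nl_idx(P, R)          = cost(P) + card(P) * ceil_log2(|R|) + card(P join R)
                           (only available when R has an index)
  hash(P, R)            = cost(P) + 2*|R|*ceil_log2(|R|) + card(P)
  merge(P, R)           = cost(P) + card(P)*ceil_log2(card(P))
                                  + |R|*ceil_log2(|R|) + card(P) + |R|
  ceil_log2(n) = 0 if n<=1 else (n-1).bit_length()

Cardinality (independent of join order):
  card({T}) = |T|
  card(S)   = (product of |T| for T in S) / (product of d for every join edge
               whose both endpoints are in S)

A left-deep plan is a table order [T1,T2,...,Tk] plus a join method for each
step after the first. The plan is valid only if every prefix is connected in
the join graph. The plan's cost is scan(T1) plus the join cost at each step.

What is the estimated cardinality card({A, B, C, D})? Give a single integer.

Tables in S: A(500), B(250), C(80), D(50)
Edges inside S: C-A(d=80), A-B(d=25), B-D(d=250)
numerator = 500 * 250 * 80 * 50 = 500000000
denominator = 80 * 25 * 250 = 500000
card(S) = 500000000 / 500000 = 1000

1000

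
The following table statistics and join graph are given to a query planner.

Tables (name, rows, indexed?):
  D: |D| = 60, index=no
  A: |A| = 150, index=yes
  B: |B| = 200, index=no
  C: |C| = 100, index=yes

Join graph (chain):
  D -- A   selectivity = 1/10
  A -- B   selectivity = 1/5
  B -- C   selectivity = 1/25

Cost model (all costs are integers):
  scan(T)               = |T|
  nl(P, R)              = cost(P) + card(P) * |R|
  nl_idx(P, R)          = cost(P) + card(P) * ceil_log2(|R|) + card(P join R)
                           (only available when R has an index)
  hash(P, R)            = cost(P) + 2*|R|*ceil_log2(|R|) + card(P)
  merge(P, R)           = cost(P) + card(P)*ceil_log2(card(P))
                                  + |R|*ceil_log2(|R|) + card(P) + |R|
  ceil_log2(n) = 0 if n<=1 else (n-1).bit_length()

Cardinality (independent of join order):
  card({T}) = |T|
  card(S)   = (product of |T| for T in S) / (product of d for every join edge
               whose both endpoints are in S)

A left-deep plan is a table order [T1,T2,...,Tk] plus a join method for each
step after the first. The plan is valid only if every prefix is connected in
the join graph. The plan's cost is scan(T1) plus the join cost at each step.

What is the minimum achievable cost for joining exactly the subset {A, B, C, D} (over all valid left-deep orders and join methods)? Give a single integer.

Selinger DP over subsets of {A,B,C,D}:
  {D}: scan cost=60, card=60
  {A}: scan cost=150, card=150
  {B}: scan cost=200, card=200
  {C}: scan cost=100, card=100
  {AD}: card=900; try (D,hash)→1020, (A,nl_idx)→1440, (A,merge)→1830, (D,merge)→1920, (A,hash)→2520, (A,nl)→9060 …(+1); best=1020 via (D,hash)
  {AB}: card=6000; try (A,hash)→2800, (B,merge)→3300, (A,merge)→3350, (B,hash)→3500, (A,nl_idx)→7800, (B,nl)→30150 …(+1); best=2800 via (A,hash)
  {BC}: card=800; try (C,hash)→1800, (C,nl_idx)→2400, (B,merge)→2700, (C,merge)→2800, (B,hash)→3400, (B,nl)→20100 …(+1); best=1800 via (C,hash)
  {ABD}: card=36000; try (B,hash)→5120, (D,hash)→9520, (B,merge)→12720, (D,merge)→87220, (B,nl)→181020, (D,nl)→362800; best=5120 via (B,hash)
  {ABC}: card=24000; try (A,hash)→5000, (C,hash)→10200, (A,merge)→11950, (A,nl_idx)→32200, (C,nl_idx)→68800, (C,merge)→87600 …(+2); best=5000 via (A,hash)
  {ABCD}: card=144000; try (D,hash)→29720, (C,hash)→42520, (D,merge)→389420, (C,nl_idx)→401120, (C,merge)→617920, (D,nl)→1445000 …(+1); best=29720 via (D,hash)

29720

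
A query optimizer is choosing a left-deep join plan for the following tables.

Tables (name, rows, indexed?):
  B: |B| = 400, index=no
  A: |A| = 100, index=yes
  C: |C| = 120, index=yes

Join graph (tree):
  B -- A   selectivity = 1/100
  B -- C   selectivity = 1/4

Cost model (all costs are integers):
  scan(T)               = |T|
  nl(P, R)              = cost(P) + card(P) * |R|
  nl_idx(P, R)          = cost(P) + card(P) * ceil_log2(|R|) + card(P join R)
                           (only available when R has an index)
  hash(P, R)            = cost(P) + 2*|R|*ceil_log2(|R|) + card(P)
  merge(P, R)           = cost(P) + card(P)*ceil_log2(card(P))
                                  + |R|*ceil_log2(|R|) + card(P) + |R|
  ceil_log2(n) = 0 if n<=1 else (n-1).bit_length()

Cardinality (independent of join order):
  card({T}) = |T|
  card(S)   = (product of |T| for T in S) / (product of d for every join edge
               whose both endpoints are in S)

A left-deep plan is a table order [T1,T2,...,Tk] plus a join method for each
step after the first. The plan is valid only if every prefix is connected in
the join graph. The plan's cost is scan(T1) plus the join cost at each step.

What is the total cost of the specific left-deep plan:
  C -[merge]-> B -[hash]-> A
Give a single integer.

18480

step 1: scan C: cost=120, card=120
step 2: join B via merge
    card(P join B) = 120*400/(4) = 12000
    cost = 120 + 120*7 + 400*9 + 120 + 400 = 5080
step 3: join A via hash
    card(P join A) = 12000*100/(100) = 12000
    cost = 5080 + 2*100*7 + 12000 = 18480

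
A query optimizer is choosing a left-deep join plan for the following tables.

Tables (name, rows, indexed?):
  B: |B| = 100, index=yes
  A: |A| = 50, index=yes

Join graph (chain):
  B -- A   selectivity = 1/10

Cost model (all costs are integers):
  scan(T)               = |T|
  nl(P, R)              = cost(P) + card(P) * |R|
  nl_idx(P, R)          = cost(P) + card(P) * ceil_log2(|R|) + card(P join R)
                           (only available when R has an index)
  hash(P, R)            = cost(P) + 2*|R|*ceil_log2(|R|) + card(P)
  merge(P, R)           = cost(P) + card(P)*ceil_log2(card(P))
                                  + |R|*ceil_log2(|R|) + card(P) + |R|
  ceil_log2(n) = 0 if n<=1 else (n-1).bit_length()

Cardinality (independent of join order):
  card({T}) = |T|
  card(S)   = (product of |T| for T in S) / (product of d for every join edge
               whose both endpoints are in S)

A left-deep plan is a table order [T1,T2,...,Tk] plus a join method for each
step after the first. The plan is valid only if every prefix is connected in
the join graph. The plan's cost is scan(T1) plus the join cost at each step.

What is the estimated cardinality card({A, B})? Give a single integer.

500

Tables in S: A(50), B(100)
Edges inside S: B-A(d=10)
numerator = 50 * 100 = 5000
denominator = 10 = 10
card(S) = 5000 / 10 = 500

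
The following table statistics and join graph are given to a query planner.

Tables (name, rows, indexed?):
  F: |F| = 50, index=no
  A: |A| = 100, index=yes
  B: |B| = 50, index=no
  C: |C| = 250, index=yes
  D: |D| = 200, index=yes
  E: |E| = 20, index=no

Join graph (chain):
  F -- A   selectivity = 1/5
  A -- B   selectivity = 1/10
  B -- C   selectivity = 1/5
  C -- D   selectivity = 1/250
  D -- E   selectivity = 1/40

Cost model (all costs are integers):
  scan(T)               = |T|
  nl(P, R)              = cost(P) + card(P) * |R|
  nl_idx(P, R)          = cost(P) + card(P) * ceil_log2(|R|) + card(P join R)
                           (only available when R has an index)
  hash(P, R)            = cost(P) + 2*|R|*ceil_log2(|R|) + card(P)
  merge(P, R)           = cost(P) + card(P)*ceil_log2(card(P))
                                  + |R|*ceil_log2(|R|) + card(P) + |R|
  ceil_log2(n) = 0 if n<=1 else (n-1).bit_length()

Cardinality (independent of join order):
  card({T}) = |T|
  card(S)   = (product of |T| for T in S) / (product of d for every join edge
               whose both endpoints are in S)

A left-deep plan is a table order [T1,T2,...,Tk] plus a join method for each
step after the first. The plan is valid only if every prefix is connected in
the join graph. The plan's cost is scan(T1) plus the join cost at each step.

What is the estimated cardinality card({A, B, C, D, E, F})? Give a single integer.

100000

Tables in S: A(100), B(50), C(250), D(200), E(20), F(50)
Edges inside S: F-A(d=5), A-B(d=10), B-C(d=5), C-D(d=250), D-E(d=40)
numerator = 100 * 50 * 250 * 200 * 20 * 50 = 250000000000
denominator = 5 * 10 * 5 * 250 * 40 = 2500000
card(S) = 250000000000 / 2500000 = 100000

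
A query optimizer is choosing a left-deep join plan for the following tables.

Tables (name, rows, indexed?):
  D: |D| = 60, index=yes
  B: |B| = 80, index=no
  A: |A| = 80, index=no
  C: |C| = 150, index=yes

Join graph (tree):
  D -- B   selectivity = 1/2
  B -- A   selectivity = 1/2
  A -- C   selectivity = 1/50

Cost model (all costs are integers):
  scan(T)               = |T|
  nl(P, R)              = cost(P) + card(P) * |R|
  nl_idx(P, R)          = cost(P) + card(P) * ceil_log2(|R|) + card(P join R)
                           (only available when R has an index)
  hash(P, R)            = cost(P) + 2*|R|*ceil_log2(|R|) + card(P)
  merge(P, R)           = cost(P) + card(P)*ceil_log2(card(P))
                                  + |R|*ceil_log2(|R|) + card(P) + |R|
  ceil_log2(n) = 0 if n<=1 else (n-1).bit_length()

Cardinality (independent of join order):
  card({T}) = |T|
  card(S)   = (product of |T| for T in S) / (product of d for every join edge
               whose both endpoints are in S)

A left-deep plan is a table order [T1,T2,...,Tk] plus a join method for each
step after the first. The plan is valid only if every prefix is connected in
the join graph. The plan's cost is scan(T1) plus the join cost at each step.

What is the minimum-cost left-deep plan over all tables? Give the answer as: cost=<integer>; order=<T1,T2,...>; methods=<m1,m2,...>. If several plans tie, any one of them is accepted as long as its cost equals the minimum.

Selinger DP (subsets sized 1..n):
  {D}: scan cost=60, card=60
  {B}: scan cost=80, card=80
  {A}: scan cost=80, card=80
  {C}: scan cost=150, card=150
  {BD}: card=2400; try (D,hash)→880, (B,merge)→1120, (D,merge)→1140, (B,hash)→1240, (D,nl_idx)→2960, (B,nl)→4860 …(+1); best=880 via (D,hash)
  {AB}: card=3200; try (B,hash)→1280, (A,hash)→1280, (B,merge)→1360, (A,merge)→1360, (B,nl)→6480, (A,nl)→6480; best=1280 via (B,hash)
  {AC}: card=240; try (C,nl_idx)→960, (A,hash)→1420, (C,merge)→2070, (A,merge)→2140, (C,hash)→2560, (C,nl)→12080 …(+1); best=960 via (C,nl_idx)
  {ABD}: card=96000; try (A,hash)→4400, (D,hash)→5200, (A,merge)→32720, (D,merge)→43300, (D,nl_idx)→116480, (A,nl)→192880 …(+1); best=4400 via (A,hash)
  {ABC}: card=9600; try (B,hash)→2320, (B,merge)→3760, (C,hash)→6880, (B,nl)→20160, (C,nl_idx)→36480, (C,merge)→44230 …(+1); best=2320 via (B,hash)
  {ABCD}: card=288000; try (D,hash)→12640, (C,hash)→102800, (D,merge)→146740, (D,nl_idx)→347920, (D,nl)→578320, (C,nl_idx)→1060400 …(+2); best=12640 via (D,hash)

cost=12640; order=A,C,B,D; methods=nl_idx,hash,hash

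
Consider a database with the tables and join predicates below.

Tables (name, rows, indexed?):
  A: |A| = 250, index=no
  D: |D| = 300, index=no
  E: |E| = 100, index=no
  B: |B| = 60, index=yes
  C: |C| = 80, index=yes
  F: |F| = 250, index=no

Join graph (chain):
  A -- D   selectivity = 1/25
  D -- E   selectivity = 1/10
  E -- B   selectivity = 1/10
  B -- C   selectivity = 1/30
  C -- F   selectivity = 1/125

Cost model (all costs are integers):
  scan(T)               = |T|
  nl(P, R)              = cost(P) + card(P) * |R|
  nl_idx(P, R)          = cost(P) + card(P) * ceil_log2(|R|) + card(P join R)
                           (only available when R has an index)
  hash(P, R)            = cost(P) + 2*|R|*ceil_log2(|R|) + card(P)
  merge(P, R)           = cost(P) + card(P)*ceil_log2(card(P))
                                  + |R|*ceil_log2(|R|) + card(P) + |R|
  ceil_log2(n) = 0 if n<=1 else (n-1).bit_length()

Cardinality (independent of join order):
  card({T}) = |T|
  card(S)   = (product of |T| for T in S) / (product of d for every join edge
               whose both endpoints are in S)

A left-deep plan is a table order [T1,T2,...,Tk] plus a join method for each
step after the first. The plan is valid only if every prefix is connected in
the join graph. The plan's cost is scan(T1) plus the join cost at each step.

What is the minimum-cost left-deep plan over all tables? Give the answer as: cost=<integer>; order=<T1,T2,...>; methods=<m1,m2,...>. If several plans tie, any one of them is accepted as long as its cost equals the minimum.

Selinger DP (subsets sized 1..n):
  {A}: scan cost=250, card=250
  {D}: scan cost=300, card=300
  {E}: scan cost=100, card=100
  {B}: scan cost=60, card=60
  {C}: scan cost=80, card=80
  {F}: scan cost=250, card=250
  {AD}: card=3000; try (A,hash)→4600, (D,merge)→5500, (A,merge)→5550, (D,hash)→5900, (D,nl)→75250, (A,nl)→75300; best=4600 via (A,hash)
  {DE}: card=3000; try (E,hash)→2000, (D,merge)→3900, (E,merge)→4100, (D,hash)→5600, (D,nl)→30100, (E,nl)→30300; best=2000 via (E,hash)
  {BE}: card=600; try (B,hash)→920, (E,merge)→1280, (B,nl_idx)→1300, (B,merge)→1320, (E,hash)→1520, (E,nl)→6060 …(+1); best=920 via (B,hash)
  {BC}: card=160; try (C,nl_idx)→640, (B,nl_idx)→720, (B,hash)→880, (C,merge)→1120, (B,merge)→1140, (C,hash)→1240 …(+2); best=640 via (C,nl_idx)
  {CF}: card=160; try (C,hash)→1620, (C,nl_idx)→2160, (F,merge)→2970, (C,merge)→3140, (F,hash)→4160, (F,nl)→20080 …(+1); best=1620 via (C,hash)
  {ADE}: card=30000; try (E,hash)→9000, (A,hash)→9000, (A,merge)→43250, (E,merge)→44400, (E,nl)→304600, (A,nl)→752000; best=9000 via (E,hash)
  {BDE}: card=18000; try (B,hash)→5720, (D,hash)→6920, (D,merge)→10520, (B,nl_idx)→38000, (B,merge)→41420, (D,nl)→180920 …(+1); best=5720 via (B,hash)
  {BCE}: card=1600; try (E,hash)→2200, (C,hash)→2640, (E,merge)→2880, (C,nl_idx)→6720, (C,merge)→8160, (E,nl)→16640 …(+1); best=2200 via (E,hash)
  {BCF}: card=320; try (B,hash)→2500, (B,nl_idx)→2900, (B,merge)→3480, (F,merge)→4330, (F,hash)→4800, (B,nl)→11220 …(+1); best=2500 via (B,hash)
  {ABDE}: card=180000; try (A,hash)→27720, (B,hash)→39720, (A,merge)→295970, (B,nl_idx)→369000, (B,merge)→489420, (B,nl)→1809000 …(+1); best=27720 via (A,hash)
  {BCDE}: card=48000; try (D,hash)→9200, (D,merge)→24400, (C,hash)→24840, (C,nl_idx)→179720, (C,merge)→294360, (D,nl)→482200 …(+1); best=9200 via (D,hash)
  {BCEF}: card=3200; try (E,hash)→4220, (E,merge)→6500, (F,hash)→7800, (F,merge)→23650, (E,nl)→34500, (F,nl)→402200; best=4220 via (E,hash)
  {ABCDE}: card=480000; try (A,hash)→61200, (C,hash)→208840, (A,merge)→827450, (C,nl_idx)→1767720, (C,merge)→3448360, (A,nl)→12009200 …(+1); best=61200 via (A,hash)
  {BCDEF}: card=96000; try (D,hash)→12820, (D,merge)→48820, (F,hash)→61200, (F,merge)→827450, (D,nl)→964220, (F,nl)→12009200; best=12820 via (D,hash)
  {ABCDEF}: card=960000; try (A,hash)→112820, (F,hash)→545200, (A,merge)→1743070, (F,merge)→9663450, (A,nl)→24012820, (F,nl)→120061200; best=112820 via (A,hash)

cost=112820; order=F,C,B,E,D,A; methods=hash,hash,hash,hash,hash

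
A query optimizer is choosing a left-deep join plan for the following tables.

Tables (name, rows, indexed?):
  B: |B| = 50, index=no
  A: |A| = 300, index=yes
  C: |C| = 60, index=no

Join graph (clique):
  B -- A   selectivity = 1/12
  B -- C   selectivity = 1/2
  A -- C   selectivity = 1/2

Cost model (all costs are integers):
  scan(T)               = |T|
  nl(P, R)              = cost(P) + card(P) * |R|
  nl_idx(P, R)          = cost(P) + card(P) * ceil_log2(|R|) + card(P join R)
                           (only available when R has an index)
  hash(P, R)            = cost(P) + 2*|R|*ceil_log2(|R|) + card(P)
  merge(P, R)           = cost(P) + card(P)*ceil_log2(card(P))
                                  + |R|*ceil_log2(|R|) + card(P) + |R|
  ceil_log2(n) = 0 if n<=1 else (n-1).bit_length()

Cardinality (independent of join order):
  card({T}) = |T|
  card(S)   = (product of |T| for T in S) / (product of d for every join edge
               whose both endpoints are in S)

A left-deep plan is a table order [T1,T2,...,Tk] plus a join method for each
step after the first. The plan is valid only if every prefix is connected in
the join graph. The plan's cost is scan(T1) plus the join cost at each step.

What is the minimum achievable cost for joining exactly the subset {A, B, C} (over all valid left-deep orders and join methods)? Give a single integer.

Selinger DP over subsets of {A,B,C}:
  {B}: scan cost=50, card=50
  {A}: scan cost=300, card=300
  {C}: scan cost=60, card=60
  {AB}: card=1250; try (B,hash)→1200, (A,nl_idx)→1750, (A,merge)→3400, (B,merge)→3650, (A,hash)→5500, (A,nl)→15050 …(+1); best=1200 via (B,hash)
  {BC}: card=1500; try (B,hash)→720, (C,hash)→820, (C,merge)→820, (B,merge)→830, (C,nl)→3050, (B,nl)→3060; best=720 via (B,hash)
  {AC}: card=9000; try (C,hash)→1320, (A,merge)→3480, (C,merge)→3720, (A,hash)→5520, (A,nl_idx)→9600, (A,nl)→18060 …(+1); best=1320 via (C,hash)
  {ABC}: card=18750; try (C,hash)→3170, (A,hash)→7620, (B,hash)→10920, (C,merge)→16620, (A,merge)→21720, (A,nl_idx)→32970 …(+4); best=3170 via (C,hash)

3170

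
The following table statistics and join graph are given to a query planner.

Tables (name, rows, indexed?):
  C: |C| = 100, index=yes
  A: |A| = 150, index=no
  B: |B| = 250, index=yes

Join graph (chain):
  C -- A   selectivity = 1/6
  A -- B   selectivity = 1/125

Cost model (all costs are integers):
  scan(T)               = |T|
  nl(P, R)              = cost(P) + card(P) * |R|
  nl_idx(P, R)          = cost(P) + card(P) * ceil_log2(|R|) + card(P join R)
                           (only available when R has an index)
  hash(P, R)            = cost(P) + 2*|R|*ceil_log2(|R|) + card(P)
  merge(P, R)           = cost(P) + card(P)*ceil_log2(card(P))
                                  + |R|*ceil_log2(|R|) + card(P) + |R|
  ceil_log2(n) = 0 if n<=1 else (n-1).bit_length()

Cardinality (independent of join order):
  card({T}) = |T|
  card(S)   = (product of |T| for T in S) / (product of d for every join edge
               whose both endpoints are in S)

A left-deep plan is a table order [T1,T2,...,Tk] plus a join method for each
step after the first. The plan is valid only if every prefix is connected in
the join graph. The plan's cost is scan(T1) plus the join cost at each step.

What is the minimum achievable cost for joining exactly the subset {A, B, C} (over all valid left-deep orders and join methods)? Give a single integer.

3350

Selinger DP over subsets of {A,B,C}:
  {C}: scan cost=100, card=100
  {A}: scan cost=150, card=150
  {B}: scan cost=250, card=250
  {AC}: card=2500; try (C,hash)→1700, (A,merge)→2250, (C,merge)→2300, (A,hash)→2600, (C,nl_idx)→3700, (A,nl)→15100 …(+1); best=1700 via (C,hash)
  {AB}: card=300; try (B,nl_idx)→1650, (A,hash)→2900, (B,merge)→3750, (A,merge)→3850, (B,hash)→4300, (B,nl)→37650 …(+1); best=1650 via (B,nl_idx)
  {ABC}: card=5000; try (C,hash)→3350, (C,merge)→5450, (B,hash)→8200, (C,nl_idx)→8750, (B,nl_idx)→26700, (C,nl)→31650 …(+2); best=3350 via (C,hash)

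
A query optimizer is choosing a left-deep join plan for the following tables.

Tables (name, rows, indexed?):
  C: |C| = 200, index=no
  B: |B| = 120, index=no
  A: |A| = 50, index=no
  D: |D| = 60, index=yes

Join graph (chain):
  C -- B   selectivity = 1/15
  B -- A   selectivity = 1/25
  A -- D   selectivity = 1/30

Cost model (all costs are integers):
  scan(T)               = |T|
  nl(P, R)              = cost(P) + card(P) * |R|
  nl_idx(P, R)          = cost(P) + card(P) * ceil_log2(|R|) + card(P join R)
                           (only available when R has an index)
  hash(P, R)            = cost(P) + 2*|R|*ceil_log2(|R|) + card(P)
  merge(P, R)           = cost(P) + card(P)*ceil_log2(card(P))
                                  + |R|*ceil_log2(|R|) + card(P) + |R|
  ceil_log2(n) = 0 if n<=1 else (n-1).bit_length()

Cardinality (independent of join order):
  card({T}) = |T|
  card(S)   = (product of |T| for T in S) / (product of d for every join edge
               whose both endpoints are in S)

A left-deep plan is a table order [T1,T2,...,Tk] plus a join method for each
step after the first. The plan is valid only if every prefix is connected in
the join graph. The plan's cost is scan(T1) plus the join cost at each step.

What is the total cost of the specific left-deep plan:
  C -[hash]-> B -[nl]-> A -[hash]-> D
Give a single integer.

step 1: scan C: cost=200, card=200
step 2: join B via hash
    card(P join B) = 200*120/(15) = 1600
    cost = 200 + 2*120*7 + 200 = 2080
step 3: join A via nl
    card(P join A) = 1600*50/(25) = 3200
    cost = 2080 + 1600*50 = 82080
step 4: join D via hash
    card(P join D) = 3200*60/(30) = 6400
    cost = 82080 + 2*60*6 + 3200 = 86000

86000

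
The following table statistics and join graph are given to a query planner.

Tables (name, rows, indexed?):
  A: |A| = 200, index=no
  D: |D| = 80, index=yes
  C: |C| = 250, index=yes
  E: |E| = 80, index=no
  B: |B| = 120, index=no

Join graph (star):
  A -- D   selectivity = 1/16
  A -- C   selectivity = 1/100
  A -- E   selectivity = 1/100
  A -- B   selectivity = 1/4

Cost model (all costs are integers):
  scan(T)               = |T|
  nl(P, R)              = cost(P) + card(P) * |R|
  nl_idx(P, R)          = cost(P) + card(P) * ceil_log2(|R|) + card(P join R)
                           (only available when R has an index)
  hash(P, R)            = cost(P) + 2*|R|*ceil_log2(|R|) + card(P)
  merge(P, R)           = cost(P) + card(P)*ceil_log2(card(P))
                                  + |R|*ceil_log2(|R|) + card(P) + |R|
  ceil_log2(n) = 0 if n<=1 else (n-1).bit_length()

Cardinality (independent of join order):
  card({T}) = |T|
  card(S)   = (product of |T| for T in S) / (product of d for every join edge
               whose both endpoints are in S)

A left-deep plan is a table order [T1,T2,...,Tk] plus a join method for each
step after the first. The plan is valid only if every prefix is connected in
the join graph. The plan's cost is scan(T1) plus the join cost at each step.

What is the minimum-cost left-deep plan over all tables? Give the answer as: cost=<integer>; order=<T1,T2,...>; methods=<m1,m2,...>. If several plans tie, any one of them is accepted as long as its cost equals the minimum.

cost=8400; order=A,E,C,D,B; methods=hash,nl_idx,hash,hash

Selinger DP (subsets sized 1..n):
  {A}: scan cost=200, card=200
  {D}: scan cost=80, card=80
  {C}: scan cost=250, card=250
  {E}: scan cost=80, card=80
  {B}: scan cost=120, card=120
  {AD}: card=1000; try (D,hash)→1520, (A,merge)→2520, (D,nl_idx)→2600, (D,merge)→2640, (A,hash)→3360, (A,nl)→16080 …(+1); best=1520 via (D,hash)
  {AC}: card=500; try (C,nl_idx)→2300, (A,hash)→3700, (C,merge)→4250, (A,merge)→4300, (C,hash)→4400, (C,nl)→50200 …(+1); best=2300 via (C,nl_idx)
  {AE}: card=160; try (E,hash)→1520, (A,merge)→2520, (E,merge)→2640, (A,hash)→3360, (A,nl)→16080, (E,nl)→16200; best=1520 via (E,hash)
  {AB}: card=6000; try (B,hash)→2080, (A,merge)→2880, (B,merge)→2960, (A,hash)→3440, (A,nl)→24120, (B,nl)→24200; best=2080 via (B,hash)
  {ACD}: card=2500; try (D,hash)→3920, (C,hash)→6520, (D,merge)→7940, (D,nl_idx)→8300, (C,nl_idx)→12020, (C,merge)→14770 …(+2); best=3920 via (D,hash)
  {ADE}: card=800; try (D,hash)→2800, (D,nl_idx)→3440, (D,merge)→3600, (E,hash)→3640, (E,merge)→13160, (D,nl)→14320 …(+1); best=2800 via (D,hash)
  {ABD}: card=30000; try (B,hash)→4200, (D,hash)→9200, (B,merge)→13480, (D,nl_idx)→74080, (D,merge)→86720, (B,nl)→121520 …(+1); best=4200 via (B,hash)
  {ACE}: card=400; try (C,nl_idx)→3200, (E,hash)→3920, (C,merge)→5210, (C,hash)→5680, (E,merge)→7940, (C,nl)→41520 …(+1); best=3200 via (C,nl_idx)
  {ABC}: card=15000; try (B,hash)→4480, (B,merge)→8260, (C,hash)→12080, (B,nl)→62300, (C,nl_idx)→65080, (C,merge)→88330 …(+1); best=4480 via (B,hash)
  {ABE}: card=4800; try (B,hash)→3360, (B,merge)→3920, (E,hash)→9200, (B,nl)→20720, (E,merge)→86720, (E,nl)→482080; best=3360 via (B,hash)
  {ACDE}: card=2000; try (D,hash)→4720, (E,hash)→7540, (C,hash)→7600, (D,merge)→7840, (D,nl_idx)→8000, (C,nl_idx)→11200 …(+5); best=4720 via (D,hash)
  {ABCD}: card=75000; try (B,hash)→8100, (D,hash)→20600, (B,merge)→37380, (C,hash)→38200, (D,nl_idx)→184480, (D,merge)→230120 …(+5); best=8100 via (B,hash)
  {ABDE}: card=24000; try (B,hash)→5280, (D,hash)→9280, (B,merge)→12560, (E,hash)→35320, (D,nl_idx)→60960, (D,merge)→71200 …(+4); best=5280 via (B,hash)
  {ABCE}: card=12000; try (B,hash)→5280, (B,merge)→8160, (C,hash)→12160, (E,hash)→20600, (B,nl)→51200, (C,nl_idx)→53760 …(+4); best=5280 via (B,hash)
  {ABCDE}: card=60000; try (B,hash)→8400, (D,hash)→18400, (B,merge)→29680, (C,hash)→33280, (E,hash)→84220, (D,nl_idx)→149280 …(+8); best=8400 via (B,hash)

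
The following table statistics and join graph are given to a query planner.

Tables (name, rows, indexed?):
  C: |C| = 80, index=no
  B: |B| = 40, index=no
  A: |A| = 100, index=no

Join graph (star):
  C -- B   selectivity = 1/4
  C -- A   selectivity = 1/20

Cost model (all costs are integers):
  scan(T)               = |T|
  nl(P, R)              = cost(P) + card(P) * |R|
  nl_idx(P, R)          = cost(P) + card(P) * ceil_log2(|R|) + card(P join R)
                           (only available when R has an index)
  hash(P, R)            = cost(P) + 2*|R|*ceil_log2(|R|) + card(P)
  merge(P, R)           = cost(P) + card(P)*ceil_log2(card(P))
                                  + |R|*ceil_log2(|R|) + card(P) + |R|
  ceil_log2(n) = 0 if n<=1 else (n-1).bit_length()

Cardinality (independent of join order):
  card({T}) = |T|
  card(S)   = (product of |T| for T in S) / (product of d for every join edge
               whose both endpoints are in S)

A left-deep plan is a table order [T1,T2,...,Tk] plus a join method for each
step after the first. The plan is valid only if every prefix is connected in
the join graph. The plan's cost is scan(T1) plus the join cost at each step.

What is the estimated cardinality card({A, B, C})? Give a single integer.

Tables in S: A(100), B(40), C(80)
Edges inside S: C-B(d=4), C-A(d=20)
numerator = 100 * 40 * 80 = 320000
denominator = 4 * 20 = 80
card(S) = 320000 / 80 = 4000

4000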